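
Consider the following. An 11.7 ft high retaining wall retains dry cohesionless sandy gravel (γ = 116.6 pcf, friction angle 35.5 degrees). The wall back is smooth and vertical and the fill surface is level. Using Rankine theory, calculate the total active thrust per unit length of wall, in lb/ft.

K_a = tan²(45° − φ/2) = 0.2653.
P_a = ½ K_a γ H² = 0.5 × 0.2653 × 116.6 × 11.7² = 2117 lb/ft.

2120 lb/ft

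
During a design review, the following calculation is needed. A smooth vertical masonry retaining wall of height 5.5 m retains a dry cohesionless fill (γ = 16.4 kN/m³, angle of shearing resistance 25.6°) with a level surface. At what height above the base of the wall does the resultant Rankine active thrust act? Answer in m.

1.83 m

K_a = 0.3966.
The pressure distribution is triangular, so the resultant acts at H/3 above the base = 5.5/3 = 1.833 m.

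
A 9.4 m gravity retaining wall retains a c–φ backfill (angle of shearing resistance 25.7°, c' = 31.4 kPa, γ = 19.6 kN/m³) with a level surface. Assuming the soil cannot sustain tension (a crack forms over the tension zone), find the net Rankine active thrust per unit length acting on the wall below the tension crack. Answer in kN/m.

71.7 kN/m

K_a = 0.3950; √K_a = 0.6285.
Tension-crack depth z_c = 2c/(γ√K_a) = 2×31.4/(19.6×0.6285) = 5.098 m.
σ_a at base = K_a γ H − 2c√K_a = 0.3950×19.6×9.4 − 2×31.4×0.6285 = 33.31 kPa.
P_a = ½ × 33.31 × (H − z_c) = 0.5×33.31×4.302 = 71.65 kN/m.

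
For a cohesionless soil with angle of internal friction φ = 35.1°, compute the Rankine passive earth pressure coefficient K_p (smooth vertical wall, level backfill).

K_p = (1 + sin φ)/(1 − sin φ) = tan²(45° + 35.1°/2) = 3.706.

3.71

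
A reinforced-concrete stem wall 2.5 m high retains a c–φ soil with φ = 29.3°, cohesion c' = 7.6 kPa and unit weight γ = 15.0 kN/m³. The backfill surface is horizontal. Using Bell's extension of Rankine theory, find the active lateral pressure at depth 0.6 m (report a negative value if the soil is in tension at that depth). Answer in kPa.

K_a = (1 − sin φ)/(1 + sin φ) = 0.3428.
σ_a = K_a γ z − 2c√K_a = 0.3428×15.0×0.6 − 2×7.6×0.5855 = -5.814 kPa.

-5.81 kPa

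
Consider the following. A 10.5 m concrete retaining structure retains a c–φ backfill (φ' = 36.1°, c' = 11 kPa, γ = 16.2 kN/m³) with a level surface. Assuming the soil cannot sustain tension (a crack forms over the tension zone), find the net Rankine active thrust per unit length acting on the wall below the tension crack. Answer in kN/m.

K_a = 0.2585; √K_a = 0.5084.
Tension-crack depth z_c = 2c/(γ√K_a) = 2×11/(16.2×0.5084) = 2.671 m.
σ_a at base = K_a γ H − 2c√K_a = 0.2585×16.2×10.5 − 2×11×0.5084 = 32.79 kPa.
P_a = ½ × 32.79 × (H − z_c) = 0.5×32.79×7.829 = 128.3 kN/m.

128 kN/m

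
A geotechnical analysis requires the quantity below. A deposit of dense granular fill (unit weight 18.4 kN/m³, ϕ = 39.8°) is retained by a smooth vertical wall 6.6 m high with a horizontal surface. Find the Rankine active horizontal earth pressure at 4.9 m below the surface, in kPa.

19.8 kPa

K_a = (1 − sin φ)/(1 + sin φ) = 0.2194.
σ_h = K_a γ z = 0.2194 × 18.4 × 4.9 = 19.78 kPa.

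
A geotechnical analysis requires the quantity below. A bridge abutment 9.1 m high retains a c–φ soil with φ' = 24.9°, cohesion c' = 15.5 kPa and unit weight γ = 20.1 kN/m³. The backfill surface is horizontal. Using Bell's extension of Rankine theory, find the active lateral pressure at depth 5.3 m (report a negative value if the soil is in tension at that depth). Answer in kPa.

K_a = (1 − sin φ)/(1 + sin φ) = 0.4074.
σ_a = K_a γ z − 2c√K_a = 0.4074×20.1×5.3 − 2×15.5×0.6383 = 23.62 kPa.

23.6 kPa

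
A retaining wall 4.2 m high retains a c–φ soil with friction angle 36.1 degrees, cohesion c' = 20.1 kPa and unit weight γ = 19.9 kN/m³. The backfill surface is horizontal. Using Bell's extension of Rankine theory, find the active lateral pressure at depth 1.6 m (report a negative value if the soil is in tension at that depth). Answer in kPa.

-12.2 kPa

K_a = (1 − sin φ)/(1 + sin φ) = 0.2585.
σ_a = K_a γ z − 2c√K_a = 0.2585×19.9×1.6 − 2×20.1×0.5084 = -12.21 kPa.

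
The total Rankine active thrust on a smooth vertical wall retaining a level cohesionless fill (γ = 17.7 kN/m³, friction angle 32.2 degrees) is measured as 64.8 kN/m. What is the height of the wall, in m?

4.90 m

K_a = 0.3047. P_a = ½ K_a γ H² ⇒ H = √(2P_a/(K_a γ)).
H = √(2×64.8/(0.3047×17.7)) = 4.902 m.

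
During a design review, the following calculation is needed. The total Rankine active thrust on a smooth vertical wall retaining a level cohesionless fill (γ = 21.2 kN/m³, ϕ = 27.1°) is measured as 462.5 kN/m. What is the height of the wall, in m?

10.8 m

K_a = 0.3741. P_a = ½ K_a γ H² ⇒ H = √(2P_a/(K_a γ)).
H = √(2×462.5/(0.3741×21.2)) = 10.80 m.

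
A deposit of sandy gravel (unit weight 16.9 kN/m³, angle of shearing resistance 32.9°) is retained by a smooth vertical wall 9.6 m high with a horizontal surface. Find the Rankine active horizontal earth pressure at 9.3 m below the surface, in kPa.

46.5 kPa

K_a = (1 − sin φ)/(1 + sin φ) = 0.2960.
σ_h = K_a γ z = 0.2960 × 16.9 × 9.3 = 46.53 kPa.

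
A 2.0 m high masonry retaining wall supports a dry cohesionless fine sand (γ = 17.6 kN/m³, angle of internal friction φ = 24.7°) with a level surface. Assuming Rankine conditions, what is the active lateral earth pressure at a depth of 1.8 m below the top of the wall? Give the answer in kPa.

K_a = (1 − sin φ)/(1 + sin φ) = 0.4106.
σ_h = K_a γ z = 0.4106 × 17.6 × 1.8 = 13.01 kPa.

13.0 kPa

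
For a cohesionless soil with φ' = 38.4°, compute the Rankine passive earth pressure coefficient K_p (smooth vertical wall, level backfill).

K_p = (1 + sin φ)/(1 − sin φ) = tan²(45° + 38.4°/2) = 4.279.

4.28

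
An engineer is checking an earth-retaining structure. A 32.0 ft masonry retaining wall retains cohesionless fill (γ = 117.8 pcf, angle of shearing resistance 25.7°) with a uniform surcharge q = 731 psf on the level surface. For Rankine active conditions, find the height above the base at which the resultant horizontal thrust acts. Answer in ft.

12.2 ft

K_a = 0.3950.
Triangular part P₁ = ½K_aγH² = 23830 at H/3 = 10.67 ft; rectangular part P₂ = K_a q H = 9241 at H/2 = 16.00 ft.
ȳ = (P₁·10.67 + P₂·16.00)/(P₁+P₂) = 12.16 ft.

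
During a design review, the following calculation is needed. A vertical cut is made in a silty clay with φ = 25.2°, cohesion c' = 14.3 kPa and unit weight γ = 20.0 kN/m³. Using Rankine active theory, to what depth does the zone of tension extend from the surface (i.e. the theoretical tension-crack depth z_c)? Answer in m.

2.25 m

K_a = tan²(45° − 25.2°/2) = 0.4027; √K_a = 0.6346.
The active pressure is zero where K_a γ z = 2c√K_a, so z_c = 2c/(γ√K_a) = 2×14.3/(20.0×0.6346) = 2.253 m.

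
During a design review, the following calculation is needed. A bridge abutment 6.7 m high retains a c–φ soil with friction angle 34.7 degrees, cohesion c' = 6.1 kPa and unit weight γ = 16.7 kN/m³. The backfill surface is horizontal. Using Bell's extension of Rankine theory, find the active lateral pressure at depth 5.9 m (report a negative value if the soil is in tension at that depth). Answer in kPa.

20.7 kPa

K_a = (1 − sin φ)/(1 + sin φ) = 0.2745.
σ_a = K_a γ z − 2c√K_a = 0.2745×16.7×5.9 − 2×6.1×0.5239 = 20.65 kPa.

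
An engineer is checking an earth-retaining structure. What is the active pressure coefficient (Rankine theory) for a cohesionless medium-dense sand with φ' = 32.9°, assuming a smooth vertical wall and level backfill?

0.296

K_a = (1 − sin φ)/(1 + sin φ) = (1 − sin 32.9°)/(1 + sin 32.9°) = 0.2960.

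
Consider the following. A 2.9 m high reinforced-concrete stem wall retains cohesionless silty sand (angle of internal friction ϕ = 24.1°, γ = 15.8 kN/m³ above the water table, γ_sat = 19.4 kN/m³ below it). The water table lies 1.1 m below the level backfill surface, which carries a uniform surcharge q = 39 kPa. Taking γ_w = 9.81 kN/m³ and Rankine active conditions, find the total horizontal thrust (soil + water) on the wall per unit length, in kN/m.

K_a = tan²(45° − φ/2) = 0.4201.
γ' = 19.4 − 9.81 = 9.590 kN/m³. h₂ = H − d_w = 1.8 m.
σ'_h: at surface K_a·q = 16.38; at WT K_a(q+γd_w) = 23.69; at base K_a(q+γd_w+γ'h₂) = 30.94 kPa.
P₁ = ½(16.38+23.69)×1.1 = 22.04; P₂ = ½(23.69+30.94)×1.8 = 49.16; P_w = ½γ_w h₂² = 15.89.
Total = 22.04+49.16+15.89 = 87.09 kN/m.

87.1 kN/m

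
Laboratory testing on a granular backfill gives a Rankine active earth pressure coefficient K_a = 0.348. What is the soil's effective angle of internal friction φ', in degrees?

K_a = tan²(45° − φ/2) ⇒ 45° − φ/2 = arctan(√0.348) = 30.54°.
φ = 2(45° − 30.54°) = 28.93°.

28.9°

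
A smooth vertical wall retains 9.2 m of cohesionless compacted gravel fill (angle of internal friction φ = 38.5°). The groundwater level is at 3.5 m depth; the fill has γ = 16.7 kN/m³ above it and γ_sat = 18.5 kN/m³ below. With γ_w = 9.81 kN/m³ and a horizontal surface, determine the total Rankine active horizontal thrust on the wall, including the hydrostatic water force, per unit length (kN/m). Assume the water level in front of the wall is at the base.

K_a = tan²(45° − φ/2) = 0.2327.
γ' = 18.5 − 9.81 = 8.690 kN/m³. Depth below WT = 5.7 m.
σ'_h at WT = K_a γ d_w = 13.60 kPa; at base = 13.60 + K_a γ' × 5.7 = 25.12 kPa.
P₁ (0–3.5 m) = ½×13.60×3.5 = 23.80. P₂ (3.5–9.2 m) = ½(13.60+25.12)×5.7 = 110.4.
P_w = ½ γ_w h₂² = 0.5×9.81×5.7² = 159.4. Total = 23.80+110.4+159.4 = 293.5 kN/m.

294 kN/m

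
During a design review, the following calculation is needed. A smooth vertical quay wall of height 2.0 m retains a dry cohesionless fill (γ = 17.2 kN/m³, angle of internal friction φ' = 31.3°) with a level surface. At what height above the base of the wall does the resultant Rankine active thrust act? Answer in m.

K_a = 0.3162.
The pressure distribution is triangular, so the resultant acts at H/3 above the base = 2.0/3 = 0.6667 m.

0.667 m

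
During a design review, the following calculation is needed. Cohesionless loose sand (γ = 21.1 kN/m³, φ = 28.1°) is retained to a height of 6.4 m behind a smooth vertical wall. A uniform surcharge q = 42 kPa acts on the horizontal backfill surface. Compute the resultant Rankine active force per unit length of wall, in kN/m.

K_a = tan²(45° − φ/2) = 0.3596.
Soil triangle: ½ K_a γ H² = 0.5×0.3596×21.1×6.4² = 155.4 kN/m.
Surcharge rectangle: K_a q H = 0.3596×42×6.4 = 96.66 kN/m.
Total = 155.4 + 96.66 = 252.1 kN/m.

252 kN/m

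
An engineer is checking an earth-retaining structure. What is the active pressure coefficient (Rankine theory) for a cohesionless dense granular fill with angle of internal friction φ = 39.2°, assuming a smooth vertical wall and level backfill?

0.225

K_a = tan²(45° − φ/2) = tan²(25.40°) = 0.2255.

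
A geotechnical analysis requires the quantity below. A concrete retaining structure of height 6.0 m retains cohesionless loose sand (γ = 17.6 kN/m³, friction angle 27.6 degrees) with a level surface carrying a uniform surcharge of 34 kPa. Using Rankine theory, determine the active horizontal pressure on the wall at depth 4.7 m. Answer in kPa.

K_a = (1 − sin φ)/(1 + sin φ) = 0.3668.
σ_v = γz + q = 17.6 × 4.7 + 34 = 116.7 kPa.
σ_h = K_a σ_v = 0.3668 × 116.7 = 42.81 kPa.

42.8 kPa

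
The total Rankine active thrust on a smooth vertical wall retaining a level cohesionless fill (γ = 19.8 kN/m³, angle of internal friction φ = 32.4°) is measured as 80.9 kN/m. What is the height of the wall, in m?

K_a = 0.3022. P_a = ½ K_a γ H² ⇒ H = √(2P_a/(K_a γ)).
H = √(2×80.9/(0.3022×19.8)) = 5.200 m.

5.20 m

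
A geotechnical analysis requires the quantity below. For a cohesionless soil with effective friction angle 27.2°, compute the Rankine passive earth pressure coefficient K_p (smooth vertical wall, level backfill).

K_p = (1 + sin φ)/(1 − sin φ) = tan²(45° + 27.2°/2) = 2.684.

2.68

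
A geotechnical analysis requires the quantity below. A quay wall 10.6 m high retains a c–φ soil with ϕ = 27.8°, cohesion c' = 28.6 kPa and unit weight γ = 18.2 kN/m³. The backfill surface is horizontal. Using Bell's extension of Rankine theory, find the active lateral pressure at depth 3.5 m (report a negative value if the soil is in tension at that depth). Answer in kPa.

K_a = (1 − sin φ)/(1 + sin φ) = 0.3639.
σ_a = K_a γ z − 2c√K_a = 0.3639×18.2×3.5 − 2×28.6×0.6032 = -11.33 kPa.

-11.3 kPa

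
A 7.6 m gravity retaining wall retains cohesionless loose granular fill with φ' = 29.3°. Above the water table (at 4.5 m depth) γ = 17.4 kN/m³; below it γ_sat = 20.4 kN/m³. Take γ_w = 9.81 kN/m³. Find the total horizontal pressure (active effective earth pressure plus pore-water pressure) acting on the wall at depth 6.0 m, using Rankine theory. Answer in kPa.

47.0 kPa

K_a = (1 − sin φ)/(1 + sin φ) = 0.3428.
γ' = 20.4 − 9.81 = 10.59 kN/m³.
Effective vertical stress at 6.0 m: σ'_v = 17.4×4.5 + 10.59×1.50 = 94.19 kPa.
σ'_h = K_a σ'_v = 0.3428 × 94.19 = 32.29 kPa; u = γ_w × 1.50 = 14.71 kPa.
Total σ_h = 32.29 + 14.71 = 47.01 kPa.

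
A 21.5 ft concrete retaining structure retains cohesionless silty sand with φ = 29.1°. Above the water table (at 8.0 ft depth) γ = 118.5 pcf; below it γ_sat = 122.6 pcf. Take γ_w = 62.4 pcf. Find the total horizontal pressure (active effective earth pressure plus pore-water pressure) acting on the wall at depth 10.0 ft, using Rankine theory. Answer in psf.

K_a = (1 − sin φ)/(1 + sin φ) = 0.3456.
γ' = 122.6 − 62.4 = 60.20 pcf.
Effective vertical stress at 10.0 ft: σ'_v = 118.5×8.0 + 60.20×2.00 = 1068 psf.
σ'_h = K_a σ'_v = 0.3456 × 1068 = 369.2 psf; u = γ_w × 2.00 = 124.8 psf.
Total σ_h = 369.2 + 124.8 = 494.0 psf.

494 psf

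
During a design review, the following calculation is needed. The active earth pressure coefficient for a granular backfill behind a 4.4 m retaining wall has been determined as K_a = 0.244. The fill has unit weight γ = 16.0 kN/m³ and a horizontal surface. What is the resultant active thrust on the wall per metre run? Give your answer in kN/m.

37.8 kN/m

P = ½ K_a γ H² = 0.5 × 0.244 × 16.0 × 4.4² = 37.79 kN/m.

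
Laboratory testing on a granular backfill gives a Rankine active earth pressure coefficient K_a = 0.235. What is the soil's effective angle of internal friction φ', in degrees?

K_a = tan²(45° − φ/2) ⇒ 45° − φ/2 = arctan(√0.235) = 25.86°.
φ = 2(45° − 25.86°) = 38.27°.

38.3°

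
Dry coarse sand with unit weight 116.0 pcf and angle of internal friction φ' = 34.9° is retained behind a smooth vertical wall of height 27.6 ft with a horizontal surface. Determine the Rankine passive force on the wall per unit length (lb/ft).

K_p = tan²(45° + φ/2) = 3.674.
P_p = ½ K_p γ H² = 0.5 × 3.674 × 116.0 × 27.6² = 162300 lb/ft.

162000 lb/ft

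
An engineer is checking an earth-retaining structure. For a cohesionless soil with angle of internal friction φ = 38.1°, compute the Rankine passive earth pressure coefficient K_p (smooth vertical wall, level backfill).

K_p = (1 + sin φ)/(1 − sin φ) = tan²(45° + 38.1°/2) = 4.222.

4.22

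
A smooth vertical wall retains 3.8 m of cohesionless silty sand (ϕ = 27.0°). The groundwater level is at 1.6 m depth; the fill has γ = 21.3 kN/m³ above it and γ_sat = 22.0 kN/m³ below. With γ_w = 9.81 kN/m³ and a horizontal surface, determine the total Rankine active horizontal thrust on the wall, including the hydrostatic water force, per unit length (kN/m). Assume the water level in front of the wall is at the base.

K_a = tan²(45° − φ/2) = 0.3755.
γ' = 22.0 − 9.81 = 12.19 kN/m³. Depth below WT = 2.2 m.
σ'_h at WT = K_a γ d_w = 12.80 kPa; at base = 12.80 + K_a γ' × 2.2 = 22.87 kPa.
P₁ (0–1.6 m) = ½×12.80×1.6 = 10.24. P₂ (1.6–3.8 m) = ½(12.80+22.87)×2.2 = 39.23.
P_w = ½ γ_w h₂² = 0.5×9.81×2.2² = 23.74. Total = 10.24+39.23+23.74 = 73.21 kN/m.

73.2 kN/m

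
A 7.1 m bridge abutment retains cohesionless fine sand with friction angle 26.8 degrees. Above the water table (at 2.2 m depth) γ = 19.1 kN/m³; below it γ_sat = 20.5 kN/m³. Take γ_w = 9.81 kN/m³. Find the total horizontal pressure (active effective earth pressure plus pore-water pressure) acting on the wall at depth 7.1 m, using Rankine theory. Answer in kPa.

83.8 kPa

K_a = (1 − sin φ)/(1 + sin φ) = 0.3785.
γ' = 20.5 − 9.81 = 10.69 kN/m³.
Effective vertical stress at 7.1 m: σ'_v = 19.1×2.2 + 10.69×4.90 = 94.40 kPa.
σ'_h = K_a σ'_v = 0.3785 × 94.40 = 35.73 kPa; u = γ_w × 4.90 = 48.07 kPa.
Total σ_h = 35.73 + 48.07 = 83.80 kPa.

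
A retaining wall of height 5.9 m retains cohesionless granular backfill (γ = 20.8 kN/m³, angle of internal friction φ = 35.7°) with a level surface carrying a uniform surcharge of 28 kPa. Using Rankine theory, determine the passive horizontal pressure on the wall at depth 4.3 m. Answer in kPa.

K_p = (1 + sin φ)/(1 − sin φ) = 3.802.
σ_v = γz + q = 20.8 × 4.3 + 28 = 117.4 kPa.
σ_h = K_p σ_v = 3.802 × 117.4 = 446.6 kPa.

447 kPa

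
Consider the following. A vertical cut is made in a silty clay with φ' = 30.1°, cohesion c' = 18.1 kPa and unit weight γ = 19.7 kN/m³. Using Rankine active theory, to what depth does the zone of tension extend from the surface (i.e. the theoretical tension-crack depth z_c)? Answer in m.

3.19 m

K_a = tan²(45° − 30.1°/2) = 0.3320; √K_a = 0.5762.
The active pressure is zero where K_a γ z = 2c√K_a, so z_c = 2c/(γ√K_a) = 2×18.1/(19.7×0.5762) = 3.189 m.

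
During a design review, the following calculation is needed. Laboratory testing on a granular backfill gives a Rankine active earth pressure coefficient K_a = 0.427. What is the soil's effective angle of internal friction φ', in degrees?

23.7°

K_a = tan²(45° − φ/2) ⇒ 45° − φ/2 = arctan(√0.427) = 33.16°.
φ = 2(45° − 33.16°) = 23.67°.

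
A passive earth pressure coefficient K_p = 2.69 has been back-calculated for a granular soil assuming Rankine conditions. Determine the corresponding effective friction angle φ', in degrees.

K_p = (1+sin φ)/(1−sin φ) ⇒ sin φ = (K_p − 1)/(K_p + 1) = 0.4580.
φ = arcsin(0.4580) = 27.26°.

27.3°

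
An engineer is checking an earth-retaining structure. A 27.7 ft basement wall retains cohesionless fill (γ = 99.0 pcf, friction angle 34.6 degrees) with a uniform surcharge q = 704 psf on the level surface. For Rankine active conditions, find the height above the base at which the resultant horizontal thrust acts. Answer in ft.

10.8 ft

K_a = 0.2756.
Triangular part P₁ = ½K_aγH² = 10470 at H/3 = 9.233 ft; rectangular part P₂ = K_a q H = 5375 at H/2 = 13.85 ft.
ȳ = (P₁·9.233 + P₂·13.85)/(P₁+P₂) = 10.80 ft.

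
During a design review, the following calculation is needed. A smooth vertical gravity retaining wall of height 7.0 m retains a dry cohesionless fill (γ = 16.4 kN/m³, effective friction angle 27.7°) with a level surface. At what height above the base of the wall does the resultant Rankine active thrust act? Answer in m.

K_a = 0.3653.
The pressure distribution is triangular, so the resultant acts at H/3 above the base = 7.0/3 = 2.333 m.

2.33 m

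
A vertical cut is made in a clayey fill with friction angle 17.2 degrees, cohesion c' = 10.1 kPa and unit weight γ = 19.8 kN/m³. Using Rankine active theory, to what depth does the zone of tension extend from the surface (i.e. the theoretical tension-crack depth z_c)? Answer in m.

K_a = tan²(45° − 17.2°/2) = 0.5436; √K_a = 0.7373.
The active pressure is zero where K_a γ z = 2c√K_a, so z_c = 2c/(γ√K_a) = 2×10.1/(19.8×0.7373) = 1.384 m.

1.38 m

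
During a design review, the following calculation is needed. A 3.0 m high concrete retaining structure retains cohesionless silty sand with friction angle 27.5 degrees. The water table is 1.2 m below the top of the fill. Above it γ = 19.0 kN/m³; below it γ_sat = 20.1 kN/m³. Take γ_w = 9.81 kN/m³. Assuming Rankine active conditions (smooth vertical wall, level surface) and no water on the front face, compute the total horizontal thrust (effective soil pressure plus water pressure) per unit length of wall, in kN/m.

K_a = tan²(45° − φ/2) = 0.3682.
γ' = 20.1 − 9.81 = 10.29 kN/m³. Depth below WT = 1.8 m.
σ'_h at WT = K_a γ d_w = 8.396 kPa; at base = 8.396 + K_a γ' × 1.8 = 15.22 kPa.
P₁ (0–1.2 m) = ½×8.396×1.2 = 5.037. P₂ (1.2–3.0 m) = ½(8.396+15.22)×1.8 = 21.25.
P_w = ½ γ_w h₂² = 0.5×9.81×1.8² = 15.89. Total = 5.037+21.25+15.89 = 42.18 kN/m.

42.2 kN/m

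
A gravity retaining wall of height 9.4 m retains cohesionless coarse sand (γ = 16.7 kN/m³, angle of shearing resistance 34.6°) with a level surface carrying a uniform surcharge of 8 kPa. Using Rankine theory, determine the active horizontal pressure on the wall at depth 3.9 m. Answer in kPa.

20.2 kPa

K_a = (1 − sin φ)/(1 + sin φ) = 0.2756.
σ_v = γz + q = 16.7 × 3.9 + 8 = 73.13 kPa.
σ_h = K_a σ_v = 0.2756 × 73.13 = 20.16 kPa.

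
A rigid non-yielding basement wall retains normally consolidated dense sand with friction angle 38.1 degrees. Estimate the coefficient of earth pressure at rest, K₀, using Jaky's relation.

0.383

K₀ = 1 − sin φ' = 1 − sin 38.1° = 0.3830.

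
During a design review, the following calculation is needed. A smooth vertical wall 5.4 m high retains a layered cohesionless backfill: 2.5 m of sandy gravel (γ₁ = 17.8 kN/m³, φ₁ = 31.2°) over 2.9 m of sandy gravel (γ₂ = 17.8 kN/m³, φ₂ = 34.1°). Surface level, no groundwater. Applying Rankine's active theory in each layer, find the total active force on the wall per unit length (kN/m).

K_a1 = tan²(45°−31.2°/2) = 0.3175; K_a2 = tan²(45°−34.1°/2) = 0.2815.
Layer 1: σ at base = K_a1 γ₁ h₁ = 14.13 kPa; P₁ = ½×14.13×2.5 = 17.66.
Layer 2: σ_v at top = γ₁h₁ = 44.50; σ_h top = K_a2×44.50 = 12.53; σ_h base = K_a2×(44.50+17.8×2.9) = 27.06.
P₂ = ½(12.53+27.06)×2.9 = 57.40. Total P_a = 17.66+57.40 = 75.06 kN/m.

75.1 kN/m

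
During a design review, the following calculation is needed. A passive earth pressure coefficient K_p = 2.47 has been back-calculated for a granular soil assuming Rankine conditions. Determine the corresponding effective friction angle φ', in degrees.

K_p = (1+sin φ)/(1−sin φ) ⇒ sin φ = (K_p − 1)/(K_p + 1) = 0.4236.
φ = arcsin(0.4236) = 25.06°.

25.1°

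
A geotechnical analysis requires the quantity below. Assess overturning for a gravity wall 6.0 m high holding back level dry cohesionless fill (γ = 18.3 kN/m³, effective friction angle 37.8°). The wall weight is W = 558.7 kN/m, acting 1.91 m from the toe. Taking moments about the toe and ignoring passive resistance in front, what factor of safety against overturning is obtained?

6.75

K_a = tan²(45° − 37.8°/2) = 0.2400.
P_a = ½K_aγH² = 0.5×0.2400×18.3×6.0² = 79.06 kN/m, acting at H/3 = 2.000 m above the base.
Overturning moment M_o = P_a × H/3 = 79.06 × 2.000 = 158.1.
Resisting moment M_r = W × 1.91 = 558.7 × 1.91 = 1067.
FS_overturning = M_r/M_o = 1067/158.1 = 6.749.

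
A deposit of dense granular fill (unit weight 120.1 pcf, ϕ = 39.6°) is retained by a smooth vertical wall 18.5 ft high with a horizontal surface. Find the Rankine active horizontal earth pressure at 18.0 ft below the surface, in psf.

K_a = (1 − sin φ)/(1 + sin φ) = 0.2214.
σ_h = K_a γ z = 0.2214 × 120.1 × 18.0 = 478.7 psf.

479 psf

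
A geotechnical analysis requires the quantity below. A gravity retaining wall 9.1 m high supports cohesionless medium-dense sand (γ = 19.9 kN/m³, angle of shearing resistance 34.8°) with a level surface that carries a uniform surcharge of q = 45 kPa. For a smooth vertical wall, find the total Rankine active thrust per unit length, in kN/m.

K_a = tan²(45° − φ/2) = 0.2733.
Soil triangle: ½ K_a γ H² = 0.5×0.2733×19.9×9.1² = 225.2 kN/m.
Surcharge rectangle: K_a q H = 0.2733×45×9.1 = 111.9 kN/m.
Total = 225.2 + 111.9 = 337.1 kN/m.

337 kN/m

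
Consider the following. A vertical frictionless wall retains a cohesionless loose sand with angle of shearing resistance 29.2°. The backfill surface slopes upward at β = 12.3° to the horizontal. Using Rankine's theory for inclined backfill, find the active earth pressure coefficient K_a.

0.371

K_a = cos β · (cos β − √(cos²β − cos²φ)) / (cos β + √(cos²β − cos²φ)).
cos β = 0.9770, cos φ = 0.8729, √(cos²β − cos²φ) = 0.4389.
K_a = 0.9770 × (0.9770 − 0.4389)/(0.9770 + 0.4389) = 0.3713.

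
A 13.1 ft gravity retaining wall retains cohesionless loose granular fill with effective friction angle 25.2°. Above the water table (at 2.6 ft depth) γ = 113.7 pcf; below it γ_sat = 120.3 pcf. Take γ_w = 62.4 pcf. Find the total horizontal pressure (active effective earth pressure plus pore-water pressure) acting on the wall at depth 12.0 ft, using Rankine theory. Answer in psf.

K_a = (1 − sin φ)/(1 + sin φ) = 0.4027.
γ' = 120.3 − 62.4 = 57.90 pcf.
Effective vertical stress at 12.0 ft: σ'_v = 113.7×2.6 + 57.90×9.40 = 839.9 psf.
σ'_h = K_a σ'_v = 0.4027 × 839.9 = 338.3 psf; u = γ_w × 9.40 = 586.6 psf.
Total σ_h = 338.3 + 586.6 = 924.8 psf.

925 psf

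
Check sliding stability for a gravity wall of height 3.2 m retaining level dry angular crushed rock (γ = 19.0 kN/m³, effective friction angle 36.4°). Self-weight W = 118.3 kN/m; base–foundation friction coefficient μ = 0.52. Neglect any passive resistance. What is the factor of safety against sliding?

K_a = tan²(45° − 36.4°/2) = 0.2552.
P_a = ½K_aγH² = 0.5×0.2552×19.0×3.2² = 24.82 kN/m, acting at H/3 = 1.067 m above the base.
FS_sliding = μW / P_a = 0.52×118.3 / 24.82 = 2.478.

2.48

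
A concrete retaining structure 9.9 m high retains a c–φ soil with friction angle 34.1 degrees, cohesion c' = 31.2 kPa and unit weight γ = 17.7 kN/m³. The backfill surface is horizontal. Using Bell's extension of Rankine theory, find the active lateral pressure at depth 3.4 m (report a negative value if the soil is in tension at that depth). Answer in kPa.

K_a = (1 − sin φ)/(1 + sin φ) = 0.2815.
σ_a = K_a γ z − 2c√K_a = 0.2815×17.7×3.4 − 2×31.2×0.5306 = -16.17 kPa.

-16.2 kPa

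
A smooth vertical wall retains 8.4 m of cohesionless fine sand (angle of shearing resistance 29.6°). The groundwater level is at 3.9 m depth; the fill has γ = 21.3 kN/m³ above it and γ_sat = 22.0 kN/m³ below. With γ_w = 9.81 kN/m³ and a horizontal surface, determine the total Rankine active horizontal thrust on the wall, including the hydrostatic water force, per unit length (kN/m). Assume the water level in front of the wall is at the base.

323 kN/m

K_a = tan²(45° − φ/2) = 0.3387.
γ' = 22.0 − 9.81 = 12.19 kN/m³. Depth below WT = 4.5 m.
σ'_h at WT = K_a γ d_w = 28.14 kPa; at base = 28.14 + K_a γ' × 4.5 = 46.72 kPa.
P₁ (0–3.9 m) = ½×28.14×3.9 = 54.87. P₂ (3.9–8.4 m) = ½(28.14+46.72)×4.5 = 168.4.
P_w = ½ γ_w h₂² = 0.5×9.81×4.5² = 99.33. Total = 54.87+168.4+99.33 = 322.6 kN/m.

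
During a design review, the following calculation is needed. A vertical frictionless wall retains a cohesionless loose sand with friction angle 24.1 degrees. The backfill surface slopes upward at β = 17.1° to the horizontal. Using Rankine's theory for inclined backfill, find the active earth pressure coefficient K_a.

0.519

K_a = cos β · (cos β − √(cos²β − cos²φ)) / (cos β + √(cos²β − cos²φ)).
cos β = 0.9558, cos φ = 0.9128, √(cos²β − cos²φ) = 0.2833.
K_a = 0.9558 × (0.9558 − 0.2833)/(0.9558 + 0.2833) = 0.5187.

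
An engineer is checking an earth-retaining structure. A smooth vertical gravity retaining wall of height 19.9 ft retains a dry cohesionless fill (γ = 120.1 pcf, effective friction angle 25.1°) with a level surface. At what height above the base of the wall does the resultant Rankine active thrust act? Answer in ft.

6.63 ft

K_a = 0.4043.
The pressure distribution is triangular, so the resultant acts at H/3 above the base = 19.9/3 = 6.633 ft.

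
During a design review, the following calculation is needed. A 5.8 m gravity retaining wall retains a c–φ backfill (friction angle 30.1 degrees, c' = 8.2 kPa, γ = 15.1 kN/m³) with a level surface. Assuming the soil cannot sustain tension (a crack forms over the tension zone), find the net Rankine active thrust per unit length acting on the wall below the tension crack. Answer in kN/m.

K_a = 0.3320; √K_a = 0.5762.
Tension-crack depth z_c = 2c/(γ√K_a) = 2×8.2/(15.1×0.5762) = 1.885 m.
σ_a at base = K_a γ H − 2c√K_a = 0.3320×15.1×5.8 − 2×8.2×0.5762 = 19.63 kPa.
P_a = ½ × 19.63 × (H − z_c) = 0.5×19.63×3.915 = 38.42 kN/m.

38.4 kN/m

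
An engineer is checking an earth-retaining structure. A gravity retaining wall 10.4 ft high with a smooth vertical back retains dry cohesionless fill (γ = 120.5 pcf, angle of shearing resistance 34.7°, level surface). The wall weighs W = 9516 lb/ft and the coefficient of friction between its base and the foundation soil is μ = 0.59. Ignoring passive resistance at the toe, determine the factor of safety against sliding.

K_a = tan²(45° − 34.7°/2) = 0.2745.
P_a = ½K_aγH² = 0.5×0.2745×120.5×10.4² = 1789 lb/ft, acting at H/3 = 3.467 ft above the base.
FS_sliding = μW / P_a = 0.59×9516 / 1789 = 3.139.

3.14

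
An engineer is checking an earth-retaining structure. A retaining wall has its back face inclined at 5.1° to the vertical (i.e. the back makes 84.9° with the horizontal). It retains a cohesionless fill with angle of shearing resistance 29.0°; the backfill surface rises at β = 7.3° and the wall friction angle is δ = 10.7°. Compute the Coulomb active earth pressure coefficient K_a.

0.391

K_a = sin²(α+φ) / [sin²α · sin(α−δ) · (1 + √{sin(φ+δ)sin(φ−β) / (sin(α−δ)sin(α+β))})²].
With α = 84.9°, φ = 29.0°, δ = 10.7°, β = 7.3°: K_a = 0.3914.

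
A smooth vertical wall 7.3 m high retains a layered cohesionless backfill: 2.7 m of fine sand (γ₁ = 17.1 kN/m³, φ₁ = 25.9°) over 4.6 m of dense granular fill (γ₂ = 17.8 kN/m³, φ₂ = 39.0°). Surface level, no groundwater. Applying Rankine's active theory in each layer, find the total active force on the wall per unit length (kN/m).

K_a1 = tan²(45°−25.9°/2) = 0.3920; K_a2 = tan²(45°−39.0°/2) = 0.2275.
Layer 1: σ at base = K_a1 γ₁ h₁ = 18.10 kPa; P₁ = ½×18.10×2.7 = 24.43.
Layer 2: σ_v at top = γ₁h₁ = 46.17; σ_h top = K_a2×46.17 = 10.50; σ_h base = K_a2×(46.17+17.8×4.6) = 29.13.
P₂ = ½(10.50+29.13)×4.6 = 91.16. Total P_a = 24.43+91.16 = 115.6 kN/m.

116 kN/m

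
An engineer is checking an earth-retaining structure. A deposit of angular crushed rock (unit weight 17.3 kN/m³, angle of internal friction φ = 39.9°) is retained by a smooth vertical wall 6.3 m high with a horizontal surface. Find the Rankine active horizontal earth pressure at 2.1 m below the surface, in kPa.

7.94 kPa

K_a = (1 − sin φ)/(1 + sin φ) = 0.2184.
σ_h = K_a γ z = 0.2184 × 17.3 × 2.1 = 7.936 kPa.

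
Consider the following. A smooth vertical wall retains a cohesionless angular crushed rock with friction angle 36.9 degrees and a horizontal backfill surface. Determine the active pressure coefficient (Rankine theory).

0.250

K_a = tan²(45° − φ/2) = tan²(26.55°) = 0.2497.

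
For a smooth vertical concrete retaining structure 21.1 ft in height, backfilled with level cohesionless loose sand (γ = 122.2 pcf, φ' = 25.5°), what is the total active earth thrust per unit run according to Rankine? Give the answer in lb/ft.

10800 lb/ft

K_a = tan²(45° − φ/2) = 0.3981.
P_a = ½ K_a γ H² = 0.5 × 0.3981 × 122.2 × 21.1² = 10830 lb/ft.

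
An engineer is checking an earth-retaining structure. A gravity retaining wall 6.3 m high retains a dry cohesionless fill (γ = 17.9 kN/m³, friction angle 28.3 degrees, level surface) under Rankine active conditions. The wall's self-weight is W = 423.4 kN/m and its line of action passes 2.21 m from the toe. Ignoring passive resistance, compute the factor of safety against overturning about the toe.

3.52

K_a = tan²(45° − 28.3°/2) = 0.3568.
P_a = ½K_aγH² = 0.5×0.3568×17.9×6.3² = 126.7 kN/m, acting at H/3 = 2.100 m above the base.
Overturning moment M_o = P_a × H/3 = 126.7 × 2.100 = 266.1.
Resisting moment M_r = W × 2.21 = 423.4 × 2.21 = 935.7.
FS_overturning = M_r/M_o = 935.7/266.1 = 3.516.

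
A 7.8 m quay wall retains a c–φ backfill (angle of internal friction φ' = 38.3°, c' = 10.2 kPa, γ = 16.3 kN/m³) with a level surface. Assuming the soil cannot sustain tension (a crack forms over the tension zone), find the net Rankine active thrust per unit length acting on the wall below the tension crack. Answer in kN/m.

52.1 kN/m

K_a = 0.2347; √K_a = 0.4845.
Tension-crack depth z_c = 2c/(γ√K_a) = 2×10.2/(16.3×0.4845) = 2.583 m.
σ_a at base = K_a γ H − 2c√K_a = 0.2347×16.3×7.8 − 2×10.2×0.4845 = 19.96 kPa.
P_a = ½ × 19.96 × (H − z_c) = 0.5×19.96×5.217 = 52.07 kN/m.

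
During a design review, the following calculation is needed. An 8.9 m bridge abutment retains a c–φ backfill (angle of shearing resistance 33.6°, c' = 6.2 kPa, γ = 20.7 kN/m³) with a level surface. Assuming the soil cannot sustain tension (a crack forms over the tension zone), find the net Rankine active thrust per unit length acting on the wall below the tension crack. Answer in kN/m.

K_a = 0.2875; √K_a = 0.5362.
Tension-crack depth z_c = 2c/(γ√K_a) = 2×6.2/(20.7×0.5362) = 1.117 m.
σ_a at base = K_a γ H − 2c√K_a = 0.2875×20.7×8.9 − 2×6.2×0.5362 = 46.32 kPa.
P_a = ½ × 46.32 × (H − z_c) = 0.5×46.32×7.783 = 180.2 kN/m.

180 kN/m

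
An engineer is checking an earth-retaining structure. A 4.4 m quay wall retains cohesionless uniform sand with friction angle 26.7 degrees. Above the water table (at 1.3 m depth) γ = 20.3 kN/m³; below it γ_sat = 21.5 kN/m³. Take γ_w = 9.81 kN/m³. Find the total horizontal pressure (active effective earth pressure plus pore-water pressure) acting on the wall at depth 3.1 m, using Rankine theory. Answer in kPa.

K_a = (1 − sin φ)/(1 + sin φ) = 0.3800.
γ' = 21.5 − 9.81 = 11.69 kN/m³.
Effective vertical stress at 3.1 m: σ'_v = 20.3×1.3 + 11.69×1.80 = 47.43 kPa.
σ'_h = K_a σ'_v = 0.3800 × 47.43 = 18.02 kPa; u = γ_w × 1.80 = 17.66 kPa.
Total σ_h = 18.02 + 17.66 = 35.68 kPa.

35.7 kPa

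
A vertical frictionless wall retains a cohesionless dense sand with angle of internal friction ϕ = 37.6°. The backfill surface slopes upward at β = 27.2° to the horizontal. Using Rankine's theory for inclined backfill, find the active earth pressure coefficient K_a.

K_a = cos β · (cos β − √(cos²β − cos²φ)) / (cos β + √(cos²β − cos²φ)).
cos β = 0.8894, cos φ = 0.7923, √(cos²β − cos²φ) = 0.4042.
K_a = 0.8894 × (0.8894 − 0.4042)/(0.8894 + 0.4042) = 0.3337.

0.334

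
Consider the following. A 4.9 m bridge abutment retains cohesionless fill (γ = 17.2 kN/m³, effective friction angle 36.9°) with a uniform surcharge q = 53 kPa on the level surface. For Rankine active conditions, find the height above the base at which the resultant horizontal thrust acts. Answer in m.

2.09 m

K_a = 0.2497.
Triangular part P₁ = ½K_aγH² = 51.55 at H/3 = 1.633 m; rectangular part P₂ = K_a q H = 64.84 at H/2 = 2.450 m.
ȳ = (P₁·1.633 + P₂·2.450)/(P₁+P₂) = 2.088 m.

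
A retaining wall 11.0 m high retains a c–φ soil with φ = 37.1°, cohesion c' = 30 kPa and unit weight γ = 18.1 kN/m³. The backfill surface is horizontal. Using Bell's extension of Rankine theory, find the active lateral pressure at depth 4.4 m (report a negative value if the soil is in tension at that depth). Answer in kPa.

K_a = (1 − sin φ)/(1 + sin φ) = 0.2475.
σ_a = K_a γ z − 2c√K_a = 0.2475×18.1×4.4 − 2×30×0.4975 = -10.14 kPa.

-10.1 kPa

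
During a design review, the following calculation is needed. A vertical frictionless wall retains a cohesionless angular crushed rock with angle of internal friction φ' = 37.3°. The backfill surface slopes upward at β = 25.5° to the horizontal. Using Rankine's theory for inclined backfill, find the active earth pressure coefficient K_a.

K_a = cos β · (cos β − √(cos²β − cos²φ)) / (cos β + √(cos²β − cos²φ)).
cos β = 0.9026, cos φ = 0.7955, √(cos²β − cos²φ) = 0.4265.
K_a = 0.9026 × (0.9026 − 0.4265)/(0.9026 + 0.4265) = 0.3233.

0.323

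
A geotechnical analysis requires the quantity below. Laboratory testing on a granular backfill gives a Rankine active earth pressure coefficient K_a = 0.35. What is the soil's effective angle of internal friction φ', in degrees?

28.8°

K_a = tan²(45° − φ/2) ⇒ 45° − φ/2 = arctan(√0.35) = 30.61°.
φ = 2(45° − 30.61°) = 28.78°.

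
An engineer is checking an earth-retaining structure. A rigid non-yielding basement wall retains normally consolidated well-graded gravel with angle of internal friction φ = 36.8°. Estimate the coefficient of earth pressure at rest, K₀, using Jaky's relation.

K₀ = 1 − sin φ' = 1 − sin 36.8° = 0.4010.

0.401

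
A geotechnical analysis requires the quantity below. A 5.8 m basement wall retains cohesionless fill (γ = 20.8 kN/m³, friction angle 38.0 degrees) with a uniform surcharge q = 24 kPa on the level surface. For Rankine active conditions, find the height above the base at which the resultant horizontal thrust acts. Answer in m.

2.21 m

K_a = 0.2379.
Triangular part P₁ = ½K_aγH² = 83.22 at H/3 = 1.933 m; rectangular part P₂ = K_a q H = 33.11 at H/2 = 2.900 m.
ȳ = (P₁·1.933 + P₂·2.900)/(P₁+P₂) = 2.208 m.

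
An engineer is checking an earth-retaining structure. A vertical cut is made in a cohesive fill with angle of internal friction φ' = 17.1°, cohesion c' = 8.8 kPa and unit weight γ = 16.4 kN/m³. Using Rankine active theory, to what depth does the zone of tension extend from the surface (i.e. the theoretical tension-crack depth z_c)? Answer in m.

K_a = tan²(45° − 17.1°/2) = 0.5455; √K_a = 0.7386.
The active pressure is zero where K_a γ z = 2c√K_a, so z_c = 2c/(γ√K_a) = 2×8.8/(16.4×0.7386) = 1.453 m.

1.45 m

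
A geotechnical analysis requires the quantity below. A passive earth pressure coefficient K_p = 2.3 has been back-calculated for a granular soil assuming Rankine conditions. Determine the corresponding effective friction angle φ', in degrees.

K_p = (1+sin φ)/(1−sin φ) ⇒ sin φ = (K_p − 1)/(K_p + 1) = 0.3939.
φ = arcsin(0.3939) = 23.20°.

23.2°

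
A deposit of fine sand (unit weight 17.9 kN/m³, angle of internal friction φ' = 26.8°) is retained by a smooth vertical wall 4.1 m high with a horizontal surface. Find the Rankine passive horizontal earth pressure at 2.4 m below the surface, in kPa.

K_p = (1 + sin φ)/(1 − sin φ) = 2.642.
σ_h = K_p γ z = 2.642 × 17.9 × 2.4 = 113.5 kPa.

114 kPa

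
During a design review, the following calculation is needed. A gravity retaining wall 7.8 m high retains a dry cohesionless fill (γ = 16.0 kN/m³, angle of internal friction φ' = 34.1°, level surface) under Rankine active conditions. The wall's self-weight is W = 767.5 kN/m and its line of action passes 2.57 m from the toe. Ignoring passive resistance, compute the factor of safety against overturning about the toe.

5.54

K_a = tan²(45° − 34.1°/2) = 0.2815.
P_a = ½K_aγH² = 0.5×0.2815×16.0×7.8² = 137.0 kN/m, acting at H/3 = 2.600 m above the base.
Overturning moment M_o = P_a × H/3 = 137.0 × 2.600 = 356.3.
Resisting moment M_r = W × 2.57 = 767.5 × 2.57 = 1972.
FS_overturning = M_r/M_o = 1972/356.3 = 5.537.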